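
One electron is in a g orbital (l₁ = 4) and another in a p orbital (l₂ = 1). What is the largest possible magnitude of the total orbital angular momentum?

By the triangle rule, |l₁ − l₂| ≤ L ≤ l₁ + l₂.
So L can be 3, 4, 5.
The largest magnitude corresponds to L = 5: |L_tot| = ℏ√(5·6) = √30 ℏ.

|L_tot|_max = √30 ℏ ≈ 5.477ℏ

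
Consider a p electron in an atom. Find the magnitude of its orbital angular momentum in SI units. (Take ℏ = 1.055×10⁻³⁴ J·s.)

For a p orbital, l = 1.
|L| = ℏ√(l(l+1)) = ℏ√(1·2) = √2 ℏ
Numerically, |L| = 1.414 × (1.055×10⁻³⁴ J·s) = 1.492×10⁻³⁴ J·s.

|L| = 1.492×10⁻³⁴ J·s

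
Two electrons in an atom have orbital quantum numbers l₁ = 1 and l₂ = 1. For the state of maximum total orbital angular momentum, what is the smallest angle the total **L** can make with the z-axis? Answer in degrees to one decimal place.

L runs from |1 − 1| = 0 to 1 + 1 = 2.
So L can be 0, 1, 2.
The maximum is L = 2, with |L_tot| = ℏ√(2·3) = √6 ℏ.
The minimum angle with z is arccos(2/√6) ≈ 35.3°.

θ_min ≈ 35.3°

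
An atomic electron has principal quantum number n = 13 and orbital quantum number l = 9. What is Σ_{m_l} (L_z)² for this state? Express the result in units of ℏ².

m_l runs from −9 to 9, i.e. {-9, -8, -7, -6, -5, -4, -3, -2, -1, 0, 1, 2, 3, 4, 5, 6, 7, 8, 9}.
Σ m_l² = 2·(1 + 4 + 9 + 16 + 25 + 36 + 49 + 64 + 81) = 570.

Σ(L_z)² = 570 ℏ²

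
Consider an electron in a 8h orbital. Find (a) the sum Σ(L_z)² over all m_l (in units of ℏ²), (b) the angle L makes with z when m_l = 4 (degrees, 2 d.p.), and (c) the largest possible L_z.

Σ(L_z)² = 110 ℏ²; θ(m_l=4) ≈ 43.09°; L_z,max = 5ℏ

The 8h subshell has l = 5.
Σ m_l² = 110, so Σ(L_z)² = 110 ℏ².
For m_l = 4: cos θ = 4/√30, θ ≈ 43.09°.
L_z,max = lℏ = 5ℏ.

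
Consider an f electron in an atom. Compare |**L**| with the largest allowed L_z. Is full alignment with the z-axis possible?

No: L_z,max = 3ℏ < |L| = 2√3 ℏ ≈ 3.464ℏ

An f state has l = 3.
|L| = 2√3 ℏ ≈ 3.4641ℏ, while L_z,max = lℏ = 3ℏ.
Since |L| > L_z,max, the vector can never point exactly along z; the closest it comes is θ_min = arccos(3/√12) ≈ 30.0°.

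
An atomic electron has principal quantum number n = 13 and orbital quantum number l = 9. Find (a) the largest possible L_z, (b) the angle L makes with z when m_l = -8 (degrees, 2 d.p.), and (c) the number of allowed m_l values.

L_z,max = lℏ = 9ℏ.
For m_l = -8: cos θ = -8/√90, θ ≈ 147.49°.
There are 2l+1 = 19 values of m_l.

L_z,max = 9ℏ; θ(m_l=-8) ≈ 147.49°; 19 values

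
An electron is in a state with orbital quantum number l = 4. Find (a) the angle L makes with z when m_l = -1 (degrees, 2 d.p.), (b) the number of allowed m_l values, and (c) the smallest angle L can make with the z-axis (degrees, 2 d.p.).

For m_l = -1: cos θ = -1/√20, θ ≈ 102.92°.
There are 2l+1 = 9 values of m_l.
cos θ_min = 4/√20, so θ_min ≈ 26.57°.

θ(m_l=-1) ≈ 102.92°; 9 values; θ_min ≈ 26.57°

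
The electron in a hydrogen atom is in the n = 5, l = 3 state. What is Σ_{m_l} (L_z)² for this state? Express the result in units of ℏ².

m_l ∈ {-3, -2, -1, 0, 1, 2, 3}.
Σ m_l² = 2·(1 + 4 + 9) = 28.

Σ(L_z)² = 28 ℏ²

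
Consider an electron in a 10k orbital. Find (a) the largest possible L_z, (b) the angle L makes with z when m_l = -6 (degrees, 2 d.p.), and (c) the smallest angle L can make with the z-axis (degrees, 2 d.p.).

L_z,max = 7ℏ; θ(m_l=-6) ≈ 143.30°; θ_min ≈ 20.70°

For 10k, l = 7.
L_z,max = lℏ = 7ℏ.
For m_l = -6: cos θ = -6/√56, θ ≈ 143.30°.
cos θ_min = 7/√56, so θ_min ≈ 20.70°.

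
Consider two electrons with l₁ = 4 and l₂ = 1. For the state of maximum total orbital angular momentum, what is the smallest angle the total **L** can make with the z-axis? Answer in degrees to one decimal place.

θ_min ≈ 24.1°

By the triangle rule, |l₁ − l₂| ≤ L ≤ l₁ + l₂.
Allowed values: L = 3, 4, 5.
The maximum is L = 5, with |L_tot| = ℏ√(5·6) = √30 ℏ.
The minimum angle with z is arccos(5/√30) ≈ 24.1°.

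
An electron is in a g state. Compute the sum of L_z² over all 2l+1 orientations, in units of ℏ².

For a g orbital, l = 4.
The allowed m_l values are -4, -3, -2, -1, 0, 1, 2, 3, 4.
Σ m_l² = l(l+1)(2l+1)/3 = 4·5·9/3 = 60.

Σ(L_z)² = 60 ℏ²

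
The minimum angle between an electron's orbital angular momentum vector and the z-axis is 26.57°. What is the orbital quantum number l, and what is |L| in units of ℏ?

l = 4, |L| = 2√5 ℏ ≈ 4.472ℏ

At minimum angle, m_l = l, so cos θ = l/√(l(l+1)); cos²θ = l/(l+1) = 0.7999.
Thus l = 0.7999/(1 − 0.7999) ≈ 4.
Then |L| = ℏ√(4·5) = 2√5 ℏ.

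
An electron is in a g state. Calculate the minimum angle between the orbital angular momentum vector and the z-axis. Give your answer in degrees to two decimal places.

θ_min ≈ 26.57°

For a g orbital, l = 4.
|L| = √(l(l+1)) ℏ = 2√5 ℏ.
The smallest angle corresponds to the largest L_z, i.e. m_l = l = 4, giving L_z = 4ℏ.
cos θ_min = 4/√20, so θ_min ≈ 26.57°.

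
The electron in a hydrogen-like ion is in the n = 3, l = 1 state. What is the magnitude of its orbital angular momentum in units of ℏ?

|L| = ℏ√(l(l+1)) = ℏ√(1·2) = √2 ℏ

|L| = √2 ℏ ≈ 1.414ℏ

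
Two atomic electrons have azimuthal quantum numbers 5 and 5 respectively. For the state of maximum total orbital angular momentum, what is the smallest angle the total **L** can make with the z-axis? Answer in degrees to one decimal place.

θ_min ≈ 17.5°

Angular momentum addition gives L = |l₁ − l₂|, …, l₁ + l₂.
Allowed values: L = 0, 1, 2, 3, 4, 5, 6, 7, 8, 9, 10.
The maximum is L = 10, with |L_tot| = ℏ√(10·11) = √110 ℏ.
The minimum angle with z is arccos(10/√110) ≈ 17.5°.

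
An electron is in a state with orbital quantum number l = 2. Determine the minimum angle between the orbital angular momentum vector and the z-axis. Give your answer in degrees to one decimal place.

θ_min ≈ 35.3°

|L|² = l(l+1)ℏ² = 6ℏ², so |L| = √6 ℏ.
The smallest angle corresponds to the largest L_z, i.e. m_l = l = 2, giving L_z = 2ℏ.
cos θ_min = 2/√6, so θ_min ≈ 35.3°.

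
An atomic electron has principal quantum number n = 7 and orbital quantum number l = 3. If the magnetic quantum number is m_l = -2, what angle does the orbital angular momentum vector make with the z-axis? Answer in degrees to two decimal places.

|L| = ℏ√(l(l+1)) = 2√3 ℏ.
L_z = m_l ℏ = −2ℏ.
cos θ = L_z/|L| = -2/√12, so θ ≈ 125.26°.

θ ≈ 125.26°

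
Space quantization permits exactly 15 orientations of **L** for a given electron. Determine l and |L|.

l = 7, |L| = 2√14 ℏ ≈ 7.483ℏ

15 = 2l + 1, so l = (15−1)/2 = 7.
Then |L| = √(l(l+1)) ℏ = 2√14 ℏ.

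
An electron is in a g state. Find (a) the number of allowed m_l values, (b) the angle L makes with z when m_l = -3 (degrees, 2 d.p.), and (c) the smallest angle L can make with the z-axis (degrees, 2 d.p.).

A g state has l = 4.
There are 2l+1 = 9 values of m_l.
For m_l = -3: cos θ = -3/√20, θ ≈ 132.13°.
cos θ_min = 4/√20, so θ_min ≈ 26.57°.

9 values; θ(m_l=-3) ≈ 132.13°; θ_min ≈ 26.57°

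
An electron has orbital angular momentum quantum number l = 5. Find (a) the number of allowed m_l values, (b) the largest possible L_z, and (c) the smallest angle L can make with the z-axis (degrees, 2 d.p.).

There are 2l+1 = 11 values of m_l.
L_z,max = lℏ = 5ℏ.
cos θ_min = 5/√30, so θ_min ≈ 24.09°.

11 values; L_z,max = 5ℏ; θ_min ≈ 24.09°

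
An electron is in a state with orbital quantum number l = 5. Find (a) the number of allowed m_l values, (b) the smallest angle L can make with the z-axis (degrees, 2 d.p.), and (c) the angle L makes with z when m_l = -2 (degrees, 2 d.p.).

There are 2l+1 = 11 values of m_l.
cos θ_min = 5/√30, so θ_min ≈ 24.09°.
For m_l = -2: cos θ = -2/√30, θ ≈ 111.42°.

11 values; θ_min ≈ 24.09°; θ(m_l=-2) ≈ 111.42°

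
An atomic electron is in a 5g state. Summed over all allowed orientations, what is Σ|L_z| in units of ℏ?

Σ|L_z| = 20 ℏ

For 5g, l = 4.
m_l runs from −4 to 4, i.e. {-4, -3, -2, -1, 0, 1, 2, 3, 4}.
Σ|m_l| = 2(1+2+…+4) = 20.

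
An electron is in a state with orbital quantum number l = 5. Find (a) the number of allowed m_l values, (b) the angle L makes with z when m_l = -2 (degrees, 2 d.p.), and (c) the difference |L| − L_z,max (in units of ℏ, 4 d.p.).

11 values; θ(m_l=-2) ≈ 111.42°; |L|−L_z,max ≈ 0.4772ℏ

There are 2l+1 = 11 values of m_l.
For m_l = -2: cos θ = -2/√30, θ ≈ 111.42°.
|L| − L_z,max = (√30 − 5)ℏ ≈ 0.4772ℏ.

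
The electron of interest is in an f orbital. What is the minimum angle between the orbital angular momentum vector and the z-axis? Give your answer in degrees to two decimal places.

θ_min ≈ 30.00°

For an f orbital, l = 3.
|L| = √(l(l+1)) ℏ = 2√3 ℏ.
The smallest angle corresponds to the largest L_z, i.e. m_l = l = 3, giving L_z = 3ℏ.
cos θ_min = 3/√12, so θ_min ≈ 30.00°.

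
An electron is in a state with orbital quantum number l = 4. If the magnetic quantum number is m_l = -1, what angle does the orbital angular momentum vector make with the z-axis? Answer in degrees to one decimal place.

|L| = ℏ√(l(l+1)) = 2√5 ℏ.
L_z = m_l ℏ = −1ℏ.
cos θ = L_z/|L| = -1/√20, so θ ≈ 102.9°.

θ ≈ 102.9°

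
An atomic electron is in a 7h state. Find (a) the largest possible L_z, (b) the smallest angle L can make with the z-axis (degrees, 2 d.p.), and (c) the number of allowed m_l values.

L_z,max = 5ℏ; θ_min ≈ 24.09°; 11 values

7h means n = 7, l = 5.
L_z,max = lℏ = 5ℏ.
cos θ_min = 5/√30, so θ_min ≈ 24.09°.
There are 2l+1 = 11 values of m_l.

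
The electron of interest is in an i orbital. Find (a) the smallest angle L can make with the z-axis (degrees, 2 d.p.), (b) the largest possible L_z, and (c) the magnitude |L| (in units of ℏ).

An i state has l = 6.
cos θ_min = 6/√42, so θ_min ≈ 22.21°.
L_z,max = lℏ = 6ℏ.
|L| = ℏ√(6·7) = √42 ℏ ≈ 6.481ℏ.

θ_min ≈ 22.21°; L_z,max = 6ℏ; |L| = √42 ℏ ≈ 6.481ℏ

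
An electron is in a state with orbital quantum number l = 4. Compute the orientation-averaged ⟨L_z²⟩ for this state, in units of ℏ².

m_l ∈ {-4, -3, -2, -1, 0, 1, 2, 3, 4}.
⟨L_z²⟩ = ℏ²·(Σ m_l²)/(2l+1) = ℏ²·60/9 = 6.667ℏ².

⟨L_z²⟩ = 6.667 ℏ²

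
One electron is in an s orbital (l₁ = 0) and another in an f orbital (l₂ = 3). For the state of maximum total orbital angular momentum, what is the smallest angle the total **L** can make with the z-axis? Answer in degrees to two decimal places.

By the triangle rule, |l₁ − l₂| ≤ L ≤ l₁ + l₂.
Allowed values: L = 3.
The maximum is L = 3, with |L_tot| = ℏ√(3·4) = 2√3 ℏ.
The minimum angle with z is arccos(3/√12) ≈ 30.00°.

θ_min ≈ 30.00°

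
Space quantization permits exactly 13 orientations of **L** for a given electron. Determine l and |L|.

Since there are 2l+1 = 13 values of m_l, l = 6.
|L| = ℏ√(l(l+1)) = ℏ√(6·7) = √42 ℏ.

l = 6, |L| = √42 ℏ ≈ 6.481ℏ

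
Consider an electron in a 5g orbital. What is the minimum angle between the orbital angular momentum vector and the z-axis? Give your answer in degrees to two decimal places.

5g means n = 5, l = 4.
|L| = √(l(l+1)) ℏ = 2√5 ℏ.
The smallest angle corresponds to the largest L_z, i.e. m_l = l = 4, giving L_z = 4ℏ.
cos θ_min = 4/√20, so θ_min ≈ 26.57°.

θ_min ≈ 26.57°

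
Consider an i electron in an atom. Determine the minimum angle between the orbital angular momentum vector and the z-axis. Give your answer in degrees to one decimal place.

The letter i corresponds to l = 6.
|L|² = l(l+1)ℏ² = 42ℏ², so |L| = √42 ℏ.
The smallest angle corresponds to the largest L_z, i.e. m_l = l = 6, giving L_z = 6ℏ.
cos θ_min = 6/√42, so θ_min ≈ 22.2°.

θ_min ≈ 22.2°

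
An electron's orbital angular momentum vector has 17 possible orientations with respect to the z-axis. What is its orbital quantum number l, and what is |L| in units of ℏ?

Since there are 2l+1 = 17 values of m_l, l = 8.
|L| = ℏ√(l(l+1)) = ℏ√(8·9) = 6√2 ℏ.

l = 8, |L| = 6√2 ℏ ≈ 8.485ℏ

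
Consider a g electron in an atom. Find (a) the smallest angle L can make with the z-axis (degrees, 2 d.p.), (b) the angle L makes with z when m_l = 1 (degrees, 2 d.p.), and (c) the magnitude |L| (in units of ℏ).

For a g orbital, l = 4.
cos θ_min = 4/√20, so θ_min ≈ 26.57°.
For m_l = 1: cos θ = 1/√20, θ ≈ 77.08°.
|L| = ℏ√(4·5) = 2√5 ℏ ≈ 4.472ℏ.

θ_min ≈ 26.57°; θ(m_l=1) ≈ 77.08°; |L| = 2√5 ℏ ≈ 4.472ℏ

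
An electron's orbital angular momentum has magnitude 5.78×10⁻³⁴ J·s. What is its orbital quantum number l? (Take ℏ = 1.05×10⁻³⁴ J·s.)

l = 5

|L|/ℏ = (5.78×10⁻³⁴)/(1.05×10⁻³⁴) ≈ 5.505.
l(l+1) ≈ 5.505² ≈ 30.30, so l = 5.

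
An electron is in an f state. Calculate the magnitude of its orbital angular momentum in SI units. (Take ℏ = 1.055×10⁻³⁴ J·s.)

|L| = 3.655×10⁻³⁴ J·s

An f state has l = 3.
|L| = ℏ√(l(l+1)) = ℏ√(3·4) = 2√3 ℏ
Numerically, |L| = 3.464 × (1.055×10⁻³⁴ J·s) = 3.655×10⁻³⁴ J·s.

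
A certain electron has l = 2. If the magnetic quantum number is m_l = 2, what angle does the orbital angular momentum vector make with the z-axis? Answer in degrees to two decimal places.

|L|² = l(l+1)ℏ² = 6ℏ², so |L| = √6 ℏ.
L_z = m_l ℏ = 2ℏ.
cos θ = L_z/|L| = 2/√6, so θ ≈ 35.26°.

θ ≈ 35.26°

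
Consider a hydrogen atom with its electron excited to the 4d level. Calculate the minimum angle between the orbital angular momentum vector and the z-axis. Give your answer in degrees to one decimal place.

The 4d level has l = 2.
|L| = ℏ√(l(l+1)) = √6 ℏ.
The smallest angle corresponds to the largest L_z, i.e. m_l = l = 2, giving L_z = 2ℏ.
cos θ_min = 2/√6, so θ_min ≈ 35.3°.

θ_min ≈ 35.3°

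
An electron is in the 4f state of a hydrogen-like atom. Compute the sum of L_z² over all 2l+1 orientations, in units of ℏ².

Σ(L_z)² = 28 ℏ²

4f means n = 4, l = 3.
m_l runs from −3 to 3, i.e. {-3, -2, -1, 0, 1, 2, 3}.
Summing m² from −3 to 3: Σ m_l² = 28.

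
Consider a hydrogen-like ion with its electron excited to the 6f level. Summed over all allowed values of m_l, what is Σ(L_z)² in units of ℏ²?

Σ(L_z)² = 28 ℏ²

The 6f level has l = 3.
m_l runs from −3 to 3, i.e. {-3, -2, -1, 0, 1, 2, 3}.
Σ m_l² = l(l+1)(2l+1)/3 = 3·4·7/3 = 28.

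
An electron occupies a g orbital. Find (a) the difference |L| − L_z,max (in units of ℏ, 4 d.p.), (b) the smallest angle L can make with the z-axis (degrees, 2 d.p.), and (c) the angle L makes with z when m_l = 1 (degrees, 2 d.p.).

A g state has l = 4.
|L| − L_z,max = (2√5 − 4)ℏ ≈ 0.4721ℏ.
cos θ_min = 4/√20, so θ_min ≈ 26.57°.
For m_l = 1: cos θ = 1/√20, θ ≈ 77.08°.

|L|−L_z,max ≈ 0.4721ℏ; θ_min ≈ 26.57°; θ(m_l=1) ≈ 77.08°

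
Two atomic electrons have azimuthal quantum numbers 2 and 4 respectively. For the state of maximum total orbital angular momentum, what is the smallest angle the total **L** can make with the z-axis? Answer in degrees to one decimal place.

θ_min ≈ 22.2°

Angular momentum addition gives L = |l₁ − l₂|, …, l₁ + l₂.
L ∈ {2, 3, 4, 5, 6}.
The maximum is L = 6, with |L_tot| = ℏ√(6·7) = √42 ℏ.
The minimum angle with z is arccos(6/√42) ≈ 22.2°.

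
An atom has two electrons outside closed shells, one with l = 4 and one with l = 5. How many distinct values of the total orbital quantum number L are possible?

9

By the triangle rule, |l₁ − l₂| ≤ L ≤ l₁ + l₂.
Allowed values: L = 1, 2, 3, 4, 5, 6, 7, 8, 9.
That is 9 values.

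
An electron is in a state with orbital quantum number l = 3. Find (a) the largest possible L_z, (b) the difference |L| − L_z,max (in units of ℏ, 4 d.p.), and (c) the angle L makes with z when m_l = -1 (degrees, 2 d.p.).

L_z,max = 3ℏ; |L|−L_z,max ≈ 0.4641ℏ; θ(m_l=-1) ≈ 106.78°

L_z,max = lℏ = 3ℏ.
|L| − L_z,max = (2√3 − 3)ℏ ≈ 0.4641ℏ.
For m_l = -1: cos θ = -1/√12, θ ≈ 106.78°.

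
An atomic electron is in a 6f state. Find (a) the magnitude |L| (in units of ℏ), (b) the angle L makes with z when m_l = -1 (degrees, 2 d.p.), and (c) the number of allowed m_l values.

|L| = 2√3 ℏ ≈ 3.464ℏ; θ(m_l=-1) ≈ 106.78°; 7 values

The 6f subshell has l = 3.
|L| = ℏ√(3·4) = 2√3 ℏ ≈ 3.464ℏ.
For m_l = -1: cos θ = -1/√12, θ ≈ 106.78°.
There are 2l+1 = 7 values of m_l.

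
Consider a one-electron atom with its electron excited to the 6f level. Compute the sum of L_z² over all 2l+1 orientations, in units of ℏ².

The 6f level has l = 3.
The allowed m_l values are -3, -2, -1, 0, 1, 2, 3.
Summing m² from −3 to 3: Σ m_l² = 28.

Σ(L_z)² = 28 ℏ²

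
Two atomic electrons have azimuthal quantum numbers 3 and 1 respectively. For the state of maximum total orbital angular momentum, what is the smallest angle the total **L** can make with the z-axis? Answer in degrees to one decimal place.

By the triangle rule, |l₁ − l₂| ≤ L ≤ l₁ + l₂.
So L can be 2, 3, 4.
The maximum is L = 4, with |L_tot| = ℏ√(4·5) = 2√5 ℏ.
The minimum angle with z is arccos(4/√20) ≈ 26.6°.

θ_min ≈ 26.6°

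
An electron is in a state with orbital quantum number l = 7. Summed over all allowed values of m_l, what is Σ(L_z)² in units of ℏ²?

The allowed m_l values are -7, -6, -5, -4, -3, -2, -1, 0, 1, 2, 3, 4, 5, 6, 7.
Σ m_l² = 2·(1 + 4 + 9 + 16 + 25 + 36 + 49) = 280.

Σ(L_z)² = 280 ℏ²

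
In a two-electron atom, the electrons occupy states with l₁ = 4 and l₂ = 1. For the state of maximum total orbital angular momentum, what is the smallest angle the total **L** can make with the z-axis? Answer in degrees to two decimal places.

The total orbital quantum number L ranges from |l₁ − l₂| to l₁ + l₂ in integer steps.
So L can be 3, 4, 5.
The maximum is L = 5, with |L_tot| = ℏ√(5·6) = √30 ℏ.
The minimum angle with z is arccos(5/√30) ≈ 24.09°.

θ_min ≈ 24.09°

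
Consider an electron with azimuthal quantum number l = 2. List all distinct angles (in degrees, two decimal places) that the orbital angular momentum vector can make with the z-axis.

|L| = ℏ√(l(l+1)) = √6 ℏ.
cos θ = m_l/√6 for each m_l ∈ {-2, -1, 0, 1, 2}.

θ ∈ {35.26°, 65.91°, 90.00°, 114.09°, 144.74°}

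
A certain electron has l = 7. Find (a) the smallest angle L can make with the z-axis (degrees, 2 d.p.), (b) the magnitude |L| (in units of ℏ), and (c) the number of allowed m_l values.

cos θ_min = 7/√56, so θ_min ≈ 20.70°.
|L| = ℏ√(7·8) = 2√14 ℏ ≈ 7.483ℏ.
There are 2l+1 = 15 values of m_l.

θ_min ≈ 20.70°; |L| = 2√14 ℏ ≈ 7.483ℏ; 15 values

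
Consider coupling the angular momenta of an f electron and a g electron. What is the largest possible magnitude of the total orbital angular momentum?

|L_tot|_max = 2√14 ℏ ≈ 7.483ℏ

L runs from |3 − 4| = 1 to 3 + 4 = 7.
Allowed values: L = 1, 2, 3, 4, 5, 6, 7.
The largest magnitude corresponds to L = 7: |L_tot| = ℏ√(7·8) = 2√14 ℏ.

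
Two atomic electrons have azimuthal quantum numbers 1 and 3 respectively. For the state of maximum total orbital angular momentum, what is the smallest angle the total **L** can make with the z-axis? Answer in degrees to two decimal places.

θ_min ≈ 26.57°

By the triangle rule, |l₁ − l₂| ≤ L ≤ l₁ + l₂.
So L can be 2, 3, 4.
The maximum is L = 4, with |L_tot| = ℏ√(4·5) = 2√5 ℏ.
The minimum angle with z is arccos(4/√20) ≈ 26.57°.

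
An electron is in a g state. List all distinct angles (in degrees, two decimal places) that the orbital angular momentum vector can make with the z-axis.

θ ∈ {26.57°, 47.87°, 63.43°, 77.08°, 90.00°, 102.92°, 116.57°, 132.13°, 153.43°}

A g state has l = 4.
|L| = ℏ√(l(l+1)) = 2√5 ℏ.
cos θ = m_l/√20 for each m_l ∈ {-4, -3, -2, -1, 0, 1, 2, 3, 4}.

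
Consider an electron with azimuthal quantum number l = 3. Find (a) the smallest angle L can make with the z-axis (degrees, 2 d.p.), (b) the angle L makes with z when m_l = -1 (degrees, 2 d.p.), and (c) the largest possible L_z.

cos θ_min = 3/√12, so θ_min ≈ 30.00°.
For m_l = -1: cos θ = -1/√12, θ ≈ 106.78°.
L_z,max = lℏ = 3ℏ.

θ_min ≈ 30.00°; θ(m_l=-1) ≈ 106.78°; L_z,max = 3ℏ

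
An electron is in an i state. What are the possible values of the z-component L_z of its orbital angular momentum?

The letter i corresponds to l = 6.
L_z = m_l ℏ with m_l ranging from −l to +l in integer steps.
For l = 6: m_l ∈ {-6, -5, -4, -3, -2, -1, 0, 1, 2, 3, 4, 5, 6}.

L_z ∈ {−6ℏ, −5ℏ, −4ℏ, −3ℏ, −2ℏ, −ℏ, 0, ℏ, 2ℏ, 3ℏ, 4ℏ, 5ℏ, 6ℏ}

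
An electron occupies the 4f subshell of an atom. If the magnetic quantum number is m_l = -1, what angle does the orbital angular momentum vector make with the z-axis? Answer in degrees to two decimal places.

θ ≈ 106.78°

4f means n = 4, l = 3.
|L|² = l(l+1)ℏ² = 12ℏ², so |L| = 2√3 ℏ.
L_z = m_l ℏ = −1ℏ.
cos θ = L_z/|L| = -1/√12, so θ ≈ 106.78°.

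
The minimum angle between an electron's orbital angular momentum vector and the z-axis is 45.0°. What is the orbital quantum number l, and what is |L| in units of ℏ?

At minimum angle, m_l = l, so cos θ = l/√(l(l+1)); cos²θ = l/(l+1) = 0.5000.
l = cos²θ/sin²θ ≈ 1.
Then |L| = ℏ√(1·2) = √2 ℏ.

l = 1, |L| = √2 ℏ ≈ 1.414ℏ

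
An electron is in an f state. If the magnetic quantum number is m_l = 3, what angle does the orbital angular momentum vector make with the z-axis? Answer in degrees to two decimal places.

For an f orbital, l = 3.
|L| = √(l(l+1)) ℏ = 2√3 ℏ.
L_z = m_l ℏ = 3ℏ.
cos θ = L_z/|L| = 3/√12, so θ ≈ 30.00°.

θ ≈ 30.00°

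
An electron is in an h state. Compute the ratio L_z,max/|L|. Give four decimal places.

For an h orbital, l = 5.
|L| = √30 ℏ ≈ 5.4772ℏ, while L_z,max = lℏ = 5ℏ.
L_z,max/|L| = 5/√30 = 0.9129.

L_z,max/|L| = 0.9129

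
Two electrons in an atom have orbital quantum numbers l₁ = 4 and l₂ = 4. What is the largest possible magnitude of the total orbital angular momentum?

|L_tot|_max = 6√2 ℏ ≈ 8.485ℏ

By the triangle rule, |l₁ − l₂| ≤ L ≤ l₁ + l₂.
Allowed values: L = 0, 1, 2, 3, 4, 5, 6, 7, 8.
The largest magnitude corresponds to L = 8: |L_tot| = ℏ√(8·9) = 6√2 ℏ.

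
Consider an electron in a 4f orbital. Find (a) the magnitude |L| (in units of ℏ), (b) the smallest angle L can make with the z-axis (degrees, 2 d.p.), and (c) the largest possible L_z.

|L| = 2√3 ℏ ≈ 3.464ℏ; θ_min ≈ 30.00°; L_z,max = 3ℏ

The 4f subshell has l = 3.
|L| = ℏ√(3·4) = 2√3 ℏ ≈ 3.464ℏ.
cos θ_min = 3/√12, so θ_min ≈ 30.00°.
L_z,max = lℏ = 3ℏ.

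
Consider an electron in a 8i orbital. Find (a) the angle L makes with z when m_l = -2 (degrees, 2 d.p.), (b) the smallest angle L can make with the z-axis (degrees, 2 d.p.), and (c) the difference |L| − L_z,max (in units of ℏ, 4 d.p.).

θ(m_l=-2) ≈ 107.98°; θ_min ≈ 22.21°; |L|−L_z,max ≈ 0.4807ℏ

8i means n = 8, l = 6.
For m_l = -2: cos θ = -2/√42, θ ≈ 107.98°.
cos θ_min = 6/√42, so θ_min ≈ 22.21°.
|L| − L_z,max = (√42 − 6)ℏ ≈ 0.4807ℏ.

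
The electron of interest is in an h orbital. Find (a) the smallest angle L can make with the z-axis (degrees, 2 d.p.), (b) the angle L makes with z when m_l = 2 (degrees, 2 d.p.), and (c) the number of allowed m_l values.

For an h orbital, l = 5.
cos θ_min = 5/√30, so θ_min ≈ 24.09°.
For m_l = 2: cos θ = 2/√30, θ ≈ 68.58°.
There are 2l+1 = 11 values of m_l.

θ_min ≈ 24.09°; θ(m_l=2) ≈ 68.58°; 11 values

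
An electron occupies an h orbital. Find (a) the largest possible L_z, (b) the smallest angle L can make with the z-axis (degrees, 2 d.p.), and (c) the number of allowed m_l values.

The letter h corresponds to l = 5.
L_z,max = lℏ = 5ℏ.
cos θ_min = 5/√30, so θ_min ≈ 24.09°.
There are 2l+1 = 11 values of m_l.

L_z,max = 5ℏ; θ_min ≈ 24.09°; 11 values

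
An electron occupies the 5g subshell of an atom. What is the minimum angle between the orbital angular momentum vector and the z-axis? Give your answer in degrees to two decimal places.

5g means n = 5, l = 4.
|L| = ℏ√(l(l+1)) = 2√5 ℏ.
The smallest angle corresponds to the largest L_z, i.e. m_l = l = 4, giving L_z = 4ℏ.
cos θ_min = 4/√20, so θ_min ≈ 26.57°.

θ_min ≈ 26.57°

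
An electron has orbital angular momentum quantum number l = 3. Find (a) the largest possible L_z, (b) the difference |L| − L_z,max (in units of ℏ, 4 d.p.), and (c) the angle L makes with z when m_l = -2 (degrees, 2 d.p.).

L_z,max = lℏ = 3ℏ.
|L| − L_z,max = (2√3 − 3)ℏ ≈ 0.4641ℏ.
For m_l = -2: cos θ = -2/√12, θ ≈ 125.26°.

L_z,max = 3ℏ; |L|−L_z,max ≈ 0.4641ℏ; θ(m_l=-2) ≈ 125.26°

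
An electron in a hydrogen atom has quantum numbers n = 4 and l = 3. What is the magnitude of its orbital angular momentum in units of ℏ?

|L| = ℏ√(l(l+1)) = ℏ√(3·4) = 2√3 ℏ

|L| = 2√3 ℏ ≈ 3.464ℏ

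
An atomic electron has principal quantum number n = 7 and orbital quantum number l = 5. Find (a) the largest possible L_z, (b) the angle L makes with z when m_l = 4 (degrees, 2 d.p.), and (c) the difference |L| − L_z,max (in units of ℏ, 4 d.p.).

L_z,max = 5ℏ; θ(m_l=4) ≈ 43.09°; |L|−L_z,max ≈ 0.4772ℏ

L_z,max = lℏ = 5ℏ.
For m_l = 4: cos θ = 4/√30, θ ≈ 43.09°.
|L| − L_z,max = (√30 − 5)ℏ ≈ 0.4772ℏ.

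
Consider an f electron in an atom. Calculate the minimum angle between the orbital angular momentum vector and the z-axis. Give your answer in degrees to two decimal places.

θ_min ≈ 30.00°

The letter f corresponds to l = 3.
|L| = √(l(l+1)) ℏ = 2√3 ℏ.
The smallest angle corresponds to the largest L_z, i.e. m_l = l = 3, giving L_z = 3ℏ.
cos θ_min = 3/√12, so θ_min ≈ 30.00°.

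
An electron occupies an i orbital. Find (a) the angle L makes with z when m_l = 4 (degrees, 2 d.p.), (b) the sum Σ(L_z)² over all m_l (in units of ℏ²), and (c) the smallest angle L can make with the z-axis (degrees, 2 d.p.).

The letter i corresponds to l = 6.
For m_l = 4: cos θ = 4/√42, θ ≈ 51.89°.
Σ m_l² = 182, so Σ(L_z)² = 182 ℏ².
cos θ_min = 6/√42, so θ_min ≈ 22.21°.

θ(m_l=4) ≈ 51.89°; Σ(L_z)² = 182 ℏ²; θ_min ≈ 22.21°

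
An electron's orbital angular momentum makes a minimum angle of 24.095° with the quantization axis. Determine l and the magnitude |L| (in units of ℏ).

l = 5, |L| = √30 ℏ ≈ 5.477ℏ

cos θ_min = l/√(l(l+1)) = √(l/(l+1)), so l/(l+1) = cos²(24.095°) = 0.8333.
Thus l = 0.8333/(1 − 0.8333) ≈ 5.
Then |L| = ℏ√(5·6) = √30 ℏ.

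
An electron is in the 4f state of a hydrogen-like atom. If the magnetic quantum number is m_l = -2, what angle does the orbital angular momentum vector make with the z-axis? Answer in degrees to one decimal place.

θ ≈ 125.3°

4f means n = 4, l = 3.
|L|² = l(l+1)ℏ² = 12ℏ², so |L| = 2√3 ℏ.
L_z = m_l ℏ = −2ℏ.
cos θ = L_z/|L| = -2/√12, so θ ≈ 125.3°.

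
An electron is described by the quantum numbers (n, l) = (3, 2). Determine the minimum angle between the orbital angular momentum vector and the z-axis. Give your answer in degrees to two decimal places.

θ_min ≈ 35.26°

|L| = ℏ√(l(l+1)) = √6 ℏ.
The smallest angle corresponds to the largest L_z, i.e. m_l = l = 2, giving L_z = 2ℏ.
cos θ_min = 2/√6, so θ_min ≈ 35.26°.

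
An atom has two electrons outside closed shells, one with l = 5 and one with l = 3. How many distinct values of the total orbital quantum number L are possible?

7

Angular momentum addition gives L = |l₁ − l₂|, …, l₁ + l₂.
L ∈ {2, 3, 4, 5, 6, 7, 8}.
That is 7 values.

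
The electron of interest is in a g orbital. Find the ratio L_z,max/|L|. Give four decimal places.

L_z,max/|L| = 0.8944

For a g orbital, l = 4.
|L| = 2√5 ℏ ≈ 4.4721ℏ, while L_z,max = lℏ = 4ℏ.
L_z,max/|L| = 4/√20 = 0.8944.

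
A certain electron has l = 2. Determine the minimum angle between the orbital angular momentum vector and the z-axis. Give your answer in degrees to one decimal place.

θ_min ≈ 35.3°

|L|² = l(l+1)ℏ² = 6ℏ², so |L| = √6 ℏ.
The smallest angle corresponds to the largest L_z, i.e. m_l = l = 2, giving L_z = 2ℏ.
cos θ_min = 2/√6, so θ_min ≈ 35.3°.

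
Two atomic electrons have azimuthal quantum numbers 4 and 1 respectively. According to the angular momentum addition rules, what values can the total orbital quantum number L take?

L = 3, 4, 5

By the triangle rule, |l₁ − l₂| ≤ L ≤ l₁ + l₂.
So L can be 3, 4, 5.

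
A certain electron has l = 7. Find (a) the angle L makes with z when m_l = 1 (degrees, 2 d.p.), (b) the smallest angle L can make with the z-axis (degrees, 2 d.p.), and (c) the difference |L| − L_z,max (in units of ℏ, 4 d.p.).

For m_l = 1: cos θ = 1/√56, θ ≈ 82.32°.
cos θ_min = 7/√56, so θ_min ≈ 20.70°.
|L| − L_z,max = (2√14 − 7)ℏ ≈ 0.4833ℏ.

θ(m_l=1) ≈ 82.32°; θ_min ≈ 20.70°; |L|−L_z,max ≈ 0.4833ℏ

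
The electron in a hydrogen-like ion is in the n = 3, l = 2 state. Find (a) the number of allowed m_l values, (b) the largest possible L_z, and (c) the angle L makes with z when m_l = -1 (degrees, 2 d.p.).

5 values; L_z,max = 2ℏ; θ(m_l=-1) ≈ 114.09°

There are 2l+1 = 5 values of m_l.
L_z,max = lℏ = 2ℏ.
For m_l = -1: cos θ = -1/√6, θ ≈ 114.09°.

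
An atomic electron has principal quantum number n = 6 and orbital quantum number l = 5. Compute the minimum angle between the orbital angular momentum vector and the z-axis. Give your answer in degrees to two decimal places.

|L| = √(l(l+1)) ℏ = √30 ℏ.
The smallest angle corresponds to the largest L_z, i.e. m_l = l = 5, giving L_z = 5ℏ.
cos θ_min = 5/√30, so θ_min ≈ 24.09°.

θ_min ≈ 24.09°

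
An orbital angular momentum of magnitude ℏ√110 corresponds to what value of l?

l = 10

Since |L|² = l(l+1)ℏ², l(l+1) = 110.
Solving: l = 10.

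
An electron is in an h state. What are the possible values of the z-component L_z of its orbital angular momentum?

The letter h corresponds to l = 5.
L_z = m_l ℏ with m_l ranging from −l to +l in integer steps.
For l = 5: m_l ∈ {-5, -4, -3, -2, -1, 0, 1, 2, 3, 4, 5}.

L_z ∈ {−5ℏ, −4ℏ, −3ℏ, −2ℏ, −ℏ, 0, ℏ, 2ℏ, 3ℏ, 4ℏ, 5ℏ}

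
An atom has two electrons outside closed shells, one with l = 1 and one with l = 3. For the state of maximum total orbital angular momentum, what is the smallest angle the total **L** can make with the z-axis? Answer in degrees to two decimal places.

L runs from |1 − 3| = 2 to 1 + 3 = 4.
Allowed values: L = 2, 3, 4.
The maximum is L = 4, with |L_tot| = ℏ√(4·5) = 2√5 ℏ.
The minimum angle with z is arccos(4/√20) ≈ 26.57°.

θ_min ≈ 26.57°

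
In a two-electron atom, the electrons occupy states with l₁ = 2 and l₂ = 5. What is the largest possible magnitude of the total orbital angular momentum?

|L_tot|_max = 2√14 ℏ ≈ 7.483ℏ

L runs from |2 − 5| = 3 to 2 + 5 = 7.
Allowed values: L = 3, 4, 5, 6, 7.
The largest magnitude corresponds to L = 7: |L_tot| = ℏ√(7·8) = 2√14 ℏ.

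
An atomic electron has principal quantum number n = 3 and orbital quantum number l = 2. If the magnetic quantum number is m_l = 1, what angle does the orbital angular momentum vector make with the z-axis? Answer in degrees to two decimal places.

θ ≈ 65.91°

|L|² = l(l+1)ℏ² = 6ℏ², so |L| = √6 ℏ.
L_z = m_l ℏ = 1ℏ.
cos θ = L_z/|L| = 1/√6, so θ ≈ 65.91°.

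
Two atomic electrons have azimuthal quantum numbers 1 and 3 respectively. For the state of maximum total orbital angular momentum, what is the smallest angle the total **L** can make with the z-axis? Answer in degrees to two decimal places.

L runs from |1 − 3| = 2 to 1 + 3 = 4.
So L can be 2, 3, 4.
The maximum is L = 4, with |L_tot| = ℏ√(4·5) = 2√5 ℏ.
The minimum angle with z is arccos(4/√20) ≈ 26.57°.

θ_min ≈ 26.57°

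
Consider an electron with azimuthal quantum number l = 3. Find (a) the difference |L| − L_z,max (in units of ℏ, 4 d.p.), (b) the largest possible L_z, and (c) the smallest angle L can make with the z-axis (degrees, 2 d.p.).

|L| − L_z,max = (2√3 − 3)ℏ ≈ 0.4641ℏ.
L_z,max = lℏ = 3ℏ.
cos θ_min = 3/√12, so θ_min ≈ 30.00°.

|L|−L_z,max ≈ 0.4641ℏ; L_z,max = 3ℏ; θ_min ≈ 30.00°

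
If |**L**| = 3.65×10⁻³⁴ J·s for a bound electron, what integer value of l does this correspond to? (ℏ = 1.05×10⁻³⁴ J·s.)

l = 3

Dividing by ℏ: |L|/ℏ ≈ 3.476.
Set l(l+1) = 12.08; the integer solution is l = 3.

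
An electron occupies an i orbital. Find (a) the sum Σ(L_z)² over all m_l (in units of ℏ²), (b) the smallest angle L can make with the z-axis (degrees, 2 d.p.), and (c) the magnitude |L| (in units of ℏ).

The letter i corresponds to l = 6.
Σ m_l² = 182, so Σ(L_z)² = 182 ℏ².
cos θ_min = 6/√42, so θ_min ≈ 22.21°.
|L| = ℏ√(6·7) = √42 ℏ ≈ 6.481ℏ.

Σ(L_z)² = 182 ℏ²; θ_min ≈ 22.21°; |L| = √42 ℏ ≈ 6.481ℏ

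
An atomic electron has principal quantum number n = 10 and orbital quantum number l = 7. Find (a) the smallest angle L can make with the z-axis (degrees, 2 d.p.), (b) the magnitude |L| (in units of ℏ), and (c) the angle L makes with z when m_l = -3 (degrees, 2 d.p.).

cos θ_min = 7/√56, so θ_min ≈ 20.70°.
|L| = ℏ√(7·8) = 2√14 ℏ ≈ 7.483ℏ.
For m_l = -3: cos θ = -3/√56, θ ≈ 113.63°.

θ_min ≈ 20.70°; |L| = 2√14 ℏ ≈ 7.483ℏ; θ(m_l=-3) ≈ 113.63°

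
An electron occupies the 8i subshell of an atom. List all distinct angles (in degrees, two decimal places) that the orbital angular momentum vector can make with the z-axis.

θ ∈ {22.21°, 39.51°, 51.89°, 62.42°, 72.02°, 81.12°, 90.00°, 98.88°, 107.98°, 117.58°, 128.11°, 140.49°, 157.79°}

The 8i subshell has l = 6.
|L|² = l(l+1)ℏ² = 42ℏ², so |L| = √42 ℏ.
cos θ = m_l/√42 for each m_l ∈ {-6, -5, -4, -3, -2, -1, 0, 1, 2, 3, 4, 5, 6}.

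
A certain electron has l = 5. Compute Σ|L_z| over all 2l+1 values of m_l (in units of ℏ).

The allowed m_l values are -5, -4, -3, -2, -1, 0, 1, 2, 3, 4, 5.
Σ|m_l| = 2·5(5+1)/2 = 30.

Σ|L_z| = 30 ℏ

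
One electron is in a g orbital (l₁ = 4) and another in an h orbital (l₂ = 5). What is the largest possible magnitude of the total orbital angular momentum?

L runs from |4 − 5| = 1 to 4 + 5 = 9.
So L can be 1, 2, 3, 4, 5, 6, 7, 8, 9.
The largest magnitude corresponds to L = 9: |L_tot| = ℏ√(9·10) = 3√10 ℏ.

|L_tot|_max = 3√10 ℏ ≈ 9.487ℏ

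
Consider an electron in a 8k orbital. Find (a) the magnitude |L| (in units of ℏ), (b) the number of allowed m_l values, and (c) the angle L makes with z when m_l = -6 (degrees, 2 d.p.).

|L| = 2√14 ℏ ≈ 7.483ℏ; 15 values; θ(m_l=-6) ≈ 143.30°

8k means n = 8, l = 7.
|L| = ℏ√(7·8) = 2√14 ℏ ≈ 7.483ℏ.
There are 2l+1 = 15 values of m_l.
For m_l = -6: cos θ = -6/√56, θ ≈ 143.30°.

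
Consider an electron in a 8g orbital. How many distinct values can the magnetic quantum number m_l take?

9

For 8g, l = 4.
The number of m_l values is 2l + 1 = 2·4 + 1 = 9.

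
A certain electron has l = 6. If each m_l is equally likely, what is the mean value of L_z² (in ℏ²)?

m_l ∈ {-6, -5, -4, -3, -2, -1, 0, 1, 2, 3, 4, 5, 6}.
⟨L_z²⟩ = ℏ²·l(l+1)/3 = 14ℏ².

⟨L_z²⟩ = 14 ℏ²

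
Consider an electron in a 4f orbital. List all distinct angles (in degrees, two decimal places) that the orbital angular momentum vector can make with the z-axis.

θ ∈ {30.00°, 54.74°, 73.22°, 90.00°, 106.78°, 125.26°, 150.00°}

For 4f, l = 3.
|L| = ℏ√(l(l+1)) = 2√3 ℏ.
cos θ = m_l/√12 for each m_l ∈ {-3, -2, -1, 0, 1, 2, 3}.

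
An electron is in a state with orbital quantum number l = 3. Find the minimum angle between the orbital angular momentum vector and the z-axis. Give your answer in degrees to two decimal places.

θ_min ≈ 30.00°

|L|² = l(l+1)ℏ² = 12ℏ², so |L| = 2√3 ℏ.
The smallest angle corresponds to the largest L_z, i.e. m_l = l = 3, giving L_z = 3ℏ.
cos θ_min = 3/√12, so θ_min ≈ 30.00°.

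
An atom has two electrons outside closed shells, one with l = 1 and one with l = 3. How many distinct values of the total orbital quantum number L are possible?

L runs from |1 − 3| = 2 to 1 + 3 = 4.
So L can be 2, 3, 4.
That is 3 values.

3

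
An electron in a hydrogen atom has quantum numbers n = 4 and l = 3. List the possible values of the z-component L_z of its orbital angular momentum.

L_z ∈ {−3ℏ, −2ℏ, −ℏ, 0, ℏ, 2ℏ, 3ℏ}

L_z = m_l ℏ with m_l ranging from −l to +l in integer steps.
For l = 3: m_l ∈ {-3, -2, -1, 0, 1, 2, 3}.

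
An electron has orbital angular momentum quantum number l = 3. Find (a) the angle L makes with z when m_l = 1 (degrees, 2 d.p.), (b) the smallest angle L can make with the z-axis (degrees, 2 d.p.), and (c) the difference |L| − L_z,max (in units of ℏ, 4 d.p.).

θ(m_l=1) ≈ 73.22°; θ_min ≈ 30.00°; |L|−L_z,max ≈ 0.4641ℏ

For m_l = 1: cos θ = 1/√12, θ ≈ 73.22°.
cos θ_min = 3/√12, so θ_min ≈ 30.00°.
|L| − L_z,max = (2√3 − 3)ℏ ≈ 0.4641ℏ.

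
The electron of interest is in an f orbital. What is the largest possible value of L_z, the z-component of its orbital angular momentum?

F corresponds to l = 3.
L_z = m_l ℏ with m_l ∈ {−3, …, 3}; the maximum is m_l = 3.

L_z,max = 3ℏ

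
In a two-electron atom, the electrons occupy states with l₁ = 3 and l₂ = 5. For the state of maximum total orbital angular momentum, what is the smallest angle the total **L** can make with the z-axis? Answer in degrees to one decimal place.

θ_min ≈ 19.5°

The total orbital quantum number L ranges from |l₁ − l₂| to l₁ + l₂ in integer steps.
So L can be 2, 3, 4, 5, 6, 7, 8.
The maximum is L = 8, with |L_tot| = ℏ√(8·9) = 6√2 ℏ.
The minimum angle with z is arccos(8/√72) ≈ 19.5°.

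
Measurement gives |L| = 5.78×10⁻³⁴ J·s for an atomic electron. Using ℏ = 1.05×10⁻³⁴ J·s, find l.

l = 5

|L|/ℏ = (5.78×10⁻³⁴)/(1.05×10⁻³⁴) ≈ 5.505.
(|L|/ℏ)² = l(l+1) ≈ 30.30 ⇒ l = 5.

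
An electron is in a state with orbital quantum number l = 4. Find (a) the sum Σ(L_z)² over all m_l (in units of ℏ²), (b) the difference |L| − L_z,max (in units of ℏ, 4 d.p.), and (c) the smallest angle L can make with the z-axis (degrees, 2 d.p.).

Σ m_l² = 60, so Σ(L_z)² = 60 ℏ².
|L| − L_z,max = (2√5 − 4)ℏ ≈ 0.4721ℏ.
cos θ_min = 4/√20, so θ_min ≈ 26.57°.

Σ(L_z)² = 60 ℏ²; |L|−L_z,max ≈ 0.4721ℏ; θ_min ≈ 26.57°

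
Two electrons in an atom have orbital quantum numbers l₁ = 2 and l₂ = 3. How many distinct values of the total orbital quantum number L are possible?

L runs from |2 − 3| = 1 to 2 + 3 = 5.
Allowed values: L = 1, 2, 3, 4, 5.
That is 5 values.

5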